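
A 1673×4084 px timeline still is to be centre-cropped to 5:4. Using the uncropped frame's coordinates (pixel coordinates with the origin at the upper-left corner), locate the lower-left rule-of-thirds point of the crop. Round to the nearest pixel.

1673/4084 < 5/4, so the 5:4 crop keeps the full width 1673 and trims height to 1673 × 4/5 = 1338.40 px.
Top offset = (4084 − 1338.40)/2 = 1372.80 px; left offset = 0.
Lower-left is one-third across and two-thirds down within the crop:
x = 0.00 + 1 × 1673.00/3 ≈ 558; y = 1372.80 + 2 × 1338.40/3 ≈ 2265.

x = 558 px, y = 2265 px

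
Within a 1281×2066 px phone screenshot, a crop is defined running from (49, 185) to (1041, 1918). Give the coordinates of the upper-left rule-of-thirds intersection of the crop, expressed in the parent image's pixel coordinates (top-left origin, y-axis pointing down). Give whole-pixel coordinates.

x = 380 px, y = 763 px

Crop width = 1041 − 49 = 992 px; one third is 330.67 px.
Crop height = 1918 − 185 = 1733 px; one third is 577.67 px.
The upper-left point is one-third across and one-third down within the crop:
x = 49 + 1 × 330.67 ≈ 380; y = 185 + 1 × 577.67 ≈ 763.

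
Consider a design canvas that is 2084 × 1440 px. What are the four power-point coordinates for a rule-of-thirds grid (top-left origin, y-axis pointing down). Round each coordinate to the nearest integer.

One third of 2084 is 694.67; one third of 1440 is 480.
Vertical third lines at x = 695 and x = 1389; horizontal third lines at y = 480 and y = 960.

(695, 480), (1389, 480), (695, 960), (1389, 960)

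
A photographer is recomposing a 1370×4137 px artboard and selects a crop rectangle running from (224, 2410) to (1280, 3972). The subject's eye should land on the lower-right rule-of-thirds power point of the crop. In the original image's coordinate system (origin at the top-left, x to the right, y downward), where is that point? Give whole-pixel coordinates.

Crop width = 1280 − 224 = 1056 px; one third is 352.00 px.
Crop height = 3972 − 2410 = 1562 px; one third is 520.67 px.
The lower-right point is two-thirds across and two-thirds down within the crop:
x = 224 + 2 × 352.00 ≈ 928; y = 2410 + 2 × 520.67 ≈ 3451.

x = 928 px, y = 3451 px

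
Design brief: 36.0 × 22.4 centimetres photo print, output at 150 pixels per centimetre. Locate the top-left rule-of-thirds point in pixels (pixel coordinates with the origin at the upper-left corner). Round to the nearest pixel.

In pixels the canvas is 36.0 × 150 = 5400 wide and 22.4 × 150 = 3360 tall.
The top-left point is one-third across and one-third down:
x = 1 × 5400/3 ≈ 1800; y = 1 × 3360/3 ≈ 1120.

x = 1800 px, y = 1120 px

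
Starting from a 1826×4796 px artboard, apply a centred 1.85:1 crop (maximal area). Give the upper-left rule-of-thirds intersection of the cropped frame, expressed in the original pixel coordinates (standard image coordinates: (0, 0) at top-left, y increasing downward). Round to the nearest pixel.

1826/4796 < 1.85/1, so the 1.85:1 crop keeps the full width 1826 and trims height to 1826 × 1/1.85 = 987.03 px.
Top offset = (4796 − 987.03)/2 = 1904.49 px; left offset = 0.
Upper-left is one-third across and one-third down within the crop:
x = 0.00 + 1 × 1826.00/3 ≈ 609; y = 1904.49 + 1 × 987.03/3 ≈ 2233.

x = 609 px, y = 2233 px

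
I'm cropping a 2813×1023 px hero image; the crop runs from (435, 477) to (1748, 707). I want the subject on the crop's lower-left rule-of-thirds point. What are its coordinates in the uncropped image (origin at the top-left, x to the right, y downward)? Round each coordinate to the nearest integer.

x = 873 px, y = 630 px

Crop width = 1748 − 435 = 1313 px; one third is 437.67 px.
Crop height = 707 − 477 = 230 px; one third is 76.67 px.
The lower-left point is one-third across and two-thirds down within the crop:
x = 435 + 1 × 437.67 ≈ 873; y = 477 + 2 × 76.67 ≈ 630.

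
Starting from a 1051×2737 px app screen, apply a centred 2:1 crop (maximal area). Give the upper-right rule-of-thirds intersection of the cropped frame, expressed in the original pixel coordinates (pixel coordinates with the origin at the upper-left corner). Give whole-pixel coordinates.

x = 701 px, y = 1281 px

1051/2737 < 2/1, so the 2:1 crop keeps the full width 1051 and trims height to 1051 × 1/2 = 525.50 px.
Top offset = (2737 − 525.50)/2 = 1105.75 px; left offset = 0.
Upper-right is two-thirds across and one-third down within the crop:
x = 0.00 + 2 × 1051.00/3 ≈ 701; y = 1105.75 + 1 × 525.50/3 ≈ 1281.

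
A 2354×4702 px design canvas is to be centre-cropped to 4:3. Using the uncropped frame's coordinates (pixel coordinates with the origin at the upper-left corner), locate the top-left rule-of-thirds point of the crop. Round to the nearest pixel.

2354/4702 < 4/3, so the 4:3 crop keeps the full width 2354 and trims height to 2354 × 3/4 = 1765.50 px.
Top offset = (4702 − 1765.50)/2 = 1468.25 px; left offset = 0.
Top-left is one-third across and one-third down within the crop:
x = 0.00 + 1 × 2354.00/3 ≈ 785; y = 1468.25 + 1 × 1765.50/3 ≈ 2057.

(785, 2057)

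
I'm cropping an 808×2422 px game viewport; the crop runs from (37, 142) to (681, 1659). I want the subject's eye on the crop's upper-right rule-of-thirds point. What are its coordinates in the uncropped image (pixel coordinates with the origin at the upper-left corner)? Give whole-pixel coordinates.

(466, 648)

Crop width = 681 − 37 = 644 px; one third is 214.67 px.
Crop height = 1659 − 142 = 1517 px; one third is 505.67 px.
The upper-right point is two-thirds across and one-third down within the crop:
x = 37 + 2 × 214.67 ≈ 466; y = 142 + 1 × 505.67 ≈ 648.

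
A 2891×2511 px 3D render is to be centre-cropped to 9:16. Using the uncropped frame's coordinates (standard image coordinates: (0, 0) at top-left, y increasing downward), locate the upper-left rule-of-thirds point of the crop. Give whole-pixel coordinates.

2891/2511 > 9/16, so the 9:16 crop keeps the full height 2511 and trims width to 2511 × 9/16 = 1412.44 px.
Left offset = (2891 − 1412.44)/2 = 739.28 px; top offset = 0.
Upper-left is one-third across and one-third down within the crop:
x = 739.28 + 1 × 1412.44/3 ≈ 1210; y = 0.00 + 1 × 2511.00/3 ≈ 837.

x = 1210 px, y = 837 px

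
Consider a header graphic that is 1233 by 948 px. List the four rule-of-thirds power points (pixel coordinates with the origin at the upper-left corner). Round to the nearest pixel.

One third of 1233 is 411; one third of 948 is 316.
Vertical third lines at x = 411 and x = 822; horizontal third lines at y = 316 and y = 632.

(411, 316), (822, 316), (411, 632), (822, 632)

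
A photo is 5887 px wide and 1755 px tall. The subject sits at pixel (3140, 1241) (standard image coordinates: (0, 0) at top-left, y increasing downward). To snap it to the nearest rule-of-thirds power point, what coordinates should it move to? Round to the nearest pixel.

Third lines: x ∈ {1962, 3925}, y ∈ {585, 1170}.
3140 is closer to x = 3925; 1241 is closer to y = 1170.
So the nearest intersection is the lower-right power point.

x = 3925 px, y = 1170 px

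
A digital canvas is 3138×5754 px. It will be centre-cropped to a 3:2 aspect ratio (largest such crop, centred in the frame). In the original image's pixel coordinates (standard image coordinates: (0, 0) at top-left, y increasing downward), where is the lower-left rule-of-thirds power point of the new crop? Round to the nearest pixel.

(1046, 3226)

3138/5754 < 3/2, so the 3:2 crop keeps the full width 3138 and trims height to 3138 × 2/3 = 2092.00 px.
Top offset = (5754 − 2092.00)/2 = 1831.00 px; left offset = 0.
Lower-left is one-third across and two-thirds down within the crop:
x = 0.00 + 1 × 3138.00/3 ≈ 1046; y = 1831.00 + 2 × 2092.00/3 ≈ 3226.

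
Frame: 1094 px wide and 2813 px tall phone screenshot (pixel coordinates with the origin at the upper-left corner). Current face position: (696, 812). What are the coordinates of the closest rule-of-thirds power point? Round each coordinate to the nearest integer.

x = 729 px, y = 938 px

Third lines: x ∈ {365, 729}, y ∈ {938, 1875}.
696 is closer to x = 729; 812 is closer to y = 938.
So the nearest intersection is the upper-right power point.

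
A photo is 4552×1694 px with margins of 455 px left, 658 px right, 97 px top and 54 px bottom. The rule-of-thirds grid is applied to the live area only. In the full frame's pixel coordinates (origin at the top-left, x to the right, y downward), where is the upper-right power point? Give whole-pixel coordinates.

Content width = 4552 − 455 − 658 = 3439 px; content height = 1694 − 97 − 54 = 1543 px.
Upper-right is two-thirds across and one-third down within the live area.
x = 455 + 2 × 3439/3 = 455 + 2292.67 ≈ 2748
y = 97 + 1 × 1543/3 = 97 + 514.33 ≈ 611

x = 2748 px, y = 611 px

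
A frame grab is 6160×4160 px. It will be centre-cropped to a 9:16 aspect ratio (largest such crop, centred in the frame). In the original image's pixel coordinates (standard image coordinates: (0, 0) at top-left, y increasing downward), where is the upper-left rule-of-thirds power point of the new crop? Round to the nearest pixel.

6160/4160 > 9/16, so the 9:16 crop keeps the full height 4160 and trims width to 4160 × 9/16 = 2340.00 px.
Left offset = (6160 − 2340.00)/2 = 1910.00 px; top offset = 0.
Upper-left is one-third across and one-third down within the crop:
x = 1910.00 + 1 × 2340.00/3 ≈ 2690; y = 0.00 + 1 × 4160.00/3 ≈ 1387.

(2690, 1387)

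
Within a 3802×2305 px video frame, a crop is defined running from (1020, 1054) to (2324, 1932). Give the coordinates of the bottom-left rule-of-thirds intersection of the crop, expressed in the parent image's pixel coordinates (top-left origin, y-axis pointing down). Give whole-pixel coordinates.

x = 1455 px, y = 1639 px

Crop width = 2324 − 1020 = 1304 px; one third is 434.67 px.
Crop height = 1932 − 1054 = 878 px; one third is 292.67 px.
The bottom-left point is one-third across and two-thirds down within the crop:
x = 1020 + 1 × 434.67 ≈ 1455; y = 1054 + 2 × 292.67 ≈ 1639.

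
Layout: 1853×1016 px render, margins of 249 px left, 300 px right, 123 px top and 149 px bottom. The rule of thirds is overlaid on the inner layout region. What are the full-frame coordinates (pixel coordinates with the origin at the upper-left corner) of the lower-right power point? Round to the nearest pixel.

Content width = 1853 − 249 − 300 = 1304 px; content height = 1016 − 123 − 149 = 744 px.
Lower-right is two-thirds across and two-thirds down within the inner layout region.
x = 249 + 2 × 1304/3 = 249 + 869.33 ≈ 1118
y = 123 + 2 × 744/3 = 123 + 496.00 ≈ 619

(1118, 619)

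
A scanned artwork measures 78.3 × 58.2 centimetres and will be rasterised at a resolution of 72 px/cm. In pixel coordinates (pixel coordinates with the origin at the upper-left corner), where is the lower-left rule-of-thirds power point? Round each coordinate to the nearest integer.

In pixels the canvas is 78.3 × 72 = 5637.6 wide and 58.2 × 72 = 4190.4 tall.
The lower-left point is one-third across and two-thirds down:
x = 1 × 5637.6/3 ≈ 1879; y = 2 × 4190.4/3 ≈ 2794.

x = 1879 px, y = 2794 px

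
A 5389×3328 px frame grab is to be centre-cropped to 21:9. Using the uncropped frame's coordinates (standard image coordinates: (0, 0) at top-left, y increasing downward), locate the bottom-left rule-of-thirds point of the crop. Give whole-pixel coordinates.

5389/3328 < 21/9, so the 21:9 crop keeps the full width 5389 and trims height to 5389 × 9/21 = 2309.57 px.
Top offset = (3328 − 2309.57)/2 = 509.21 px; left offset = 0.
Bottom-left is one-third across and two-thirds down within the crop:
x = 0.00 + 1 × 5389.00/3 ≈ 1796; y = 509.21 + 2 × 2309.57/3 ≈ 2049.

x = 1796 px, y = 2049 px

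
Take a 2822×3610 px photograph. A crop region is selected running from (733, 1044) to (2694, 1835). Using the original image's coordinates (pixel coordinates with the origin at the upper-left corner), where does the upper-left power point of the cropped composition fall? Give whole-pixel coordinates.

x = 1387 px, y = 1308 px

Crop width = 2694 − 733 = 1961 px; one third is 653.67 px.
Crop height = 1835 − 1044 = 791 px; one third is 263.67 px.
The upper-left point is one-third across and one-third down within the crop:
x = 733 + 1 × 653.67 ≈ 1387; y = 1044 + 1 × 263.67 ≈ 1308.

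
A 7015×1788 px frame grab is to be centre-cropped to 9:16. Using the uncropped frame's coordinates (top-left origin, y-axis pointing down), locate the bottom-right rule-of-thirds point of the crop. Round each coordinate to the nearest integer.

(3675, 1192)

7015/1788 > 9/16, so the 9:16 crop keeps the full height 1788 and trims width to 1788 × 9/16 = 1005.75 px.
Left offset = (7015 − 1005.75)/2 = 3004.62 px; top offset = 0.
Bottom-right is two-thirds across and two-thirds down within the crop:
x = 3004.62 + 2 × 1005.75/3 ≈ 3675; y = 0.00 + 2 × 1788.00/3 ≈ 1192.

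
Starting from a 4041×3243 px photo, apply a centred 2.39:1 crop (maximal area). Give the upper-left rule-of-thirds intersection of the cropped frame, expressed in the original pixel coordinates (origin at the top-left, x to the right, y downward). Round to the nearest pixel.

x = 1347 px, y = 1340 px

4041/3243 < 2.39/1, so the 2.39:1 crop keeps the full width 4041 and trims height to 4041 × 1/2.39 = 1690.79 px.
Top offset = (3243 − 1690.79)/2 = 776.10 px; left offset = 0.
Upper-left is one-third across and one-third down within the crop:
x = 0.00 + 1 × 4041.00/3 ≈ 1347; y = 776.10 + 1 × 1690.79/3 ≈ 1340.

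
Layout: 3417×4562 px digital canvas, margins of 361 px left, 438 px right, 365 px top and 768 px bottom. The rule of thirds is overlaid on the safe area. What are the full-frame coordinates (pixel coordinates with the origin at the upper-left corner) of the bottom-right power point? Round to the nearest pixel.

Content width = 3417 − 361 − 438 = 2618 px; content height = 4562 − 365 − 768 = 3429 px.
Bottom-right is two-thirds across and two-thirds down within the safe area.
x = 361 + 2 × 2618/3 = 361 + 1745.33 ≈ 2106
y = 365 + 2 × 3429/3 = 365 + 2286.00 ≈ 2651

x = 2106 px, y = 2651 px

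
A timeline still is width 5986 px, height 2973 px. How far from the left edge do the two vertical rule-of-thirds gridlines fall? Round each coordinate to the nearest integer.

5986 / 3 = 1995.33, so the vertical lines sit at one and two thirds of 5986.

1995 px and 3991 px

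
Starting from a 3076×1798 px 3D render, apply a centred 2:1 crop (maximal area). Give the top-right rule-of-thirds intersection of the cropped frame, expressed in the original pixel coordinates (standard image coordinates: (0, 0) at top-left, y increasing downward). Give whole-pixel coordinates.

3076/1798 < 2/1, so the 2:1 crop keeps the full width 3076 and trims height to 3076 × 1/2 = 1538.00 px.
Top offset = (1798 − 1538.00)/2 = 130.00 px; left offset = 0.
Top-right is two-thirds across and one-third down within the crop:
x = 0.00 + 2 × 3076.00/3 ≈ 2051; y = 130.00 + 1 × 1538.00/3 ≈ 643.

x = 2051 px, y = 643 px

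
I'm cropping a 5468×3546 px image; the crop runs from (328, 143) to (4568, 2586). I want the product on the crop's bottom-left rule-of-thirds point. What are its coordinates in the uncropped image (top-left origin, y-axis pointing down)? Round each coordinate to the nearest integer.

x = 1741 px, y = 1772 px

Crop width = 4568 − 328 = 4240 px; one third is 1413.33 px.
Crop height = 2586 − 143 = 2443 px; one third is 814.33 px.
The bottom-left point is one-third across and two-thirds down within the crop:
x = 328 + 1 × 1413.33 ≈ 1741; y = 143 + 2 × 814.33 ≈ 1772.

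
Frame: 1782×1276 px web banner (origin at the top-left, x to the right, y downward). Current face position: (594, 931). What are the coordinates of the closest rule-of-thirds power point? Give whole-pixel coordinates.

(594, 851)

Third lines: x ∈ {594, 1188}, y ∈ {425, 851}.
594 is closer to x = 594; 931 is closer to y = 851.
So the nearest intersection is the lower-left power point.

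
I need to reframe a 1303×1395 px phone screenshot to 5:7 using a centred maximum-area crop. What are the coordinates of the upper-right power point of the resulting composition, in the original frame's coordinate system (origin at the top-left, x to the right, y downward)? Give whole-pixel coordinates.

1303/1395 > 5/7, so the 5:7 crop keeps the full height 1395 and trims width to 1395 × 5/7 = 996.43 px.
Left offset = (1303 − 996.43)/2 = 153.29 px; top offset = 0.
Upper-right is two-thirds across and one-third down within the crop:
x = 153.29 + 2 × 996.43/3 ≈ 818; y = 0.00 + 1 × 1395.00/3 ≈ 465.

x = 818 px, y = 465 px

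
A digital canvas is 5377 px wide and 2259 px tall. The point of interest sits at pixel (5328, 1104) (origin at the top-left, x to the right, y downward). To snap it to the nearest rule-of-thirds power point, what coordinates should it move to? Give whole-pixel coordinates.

Third lines: x ∈ {1792, 3585}, y ∈ {753, 1506}.
5328 is closer to x = 3585; 1104 is closer to y = 753.
So the nearest intersection is the upper-right power point.

x = 3585 px, y = 753 px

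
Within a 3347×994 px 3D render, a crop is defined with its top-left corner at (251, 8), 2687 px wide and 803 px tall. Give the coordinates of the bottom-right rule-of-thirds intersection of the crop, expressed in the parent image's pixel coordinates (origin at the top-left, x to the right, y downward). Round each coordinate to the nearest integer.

(2042, 543)

One third of the crop width 2687 is 895.67 px.
One third of the crop height 803 is 267.67 px.
The bottom-right point is two-thirds across and two-thirds down within the crop:
x = 251 + 2 × 895.67 ≈ 2042; y = 8 + 2 × 267.67 ≈ 543.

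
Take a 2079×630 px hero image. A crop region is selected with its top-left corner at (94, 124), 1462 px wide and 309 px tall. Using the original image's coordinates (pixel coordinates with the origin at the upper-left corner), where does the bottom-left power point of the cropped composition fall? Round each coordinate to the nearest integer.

One third of the crop width 1462 is 487.33 px.
One third of the crop height 309 is 103.00 px.
The bottom-left point is one-third across and two-thirds down within the crop:
x = 94 + 1 × 487.33 ≈ 581; y = 124 + 2 × 103.00 ≈ 330.

x = 581 px, y = 330 px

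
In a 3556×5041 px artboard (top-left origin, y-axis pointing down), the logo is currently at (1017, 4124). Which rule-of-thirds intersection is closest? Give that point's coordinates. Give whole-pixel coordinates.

Third lines: x ∈ {1185, 2371}, y ∈ {1680, 3361}.
1017 is closer to x = 1185; 4124 is closer to y = 3361.
So the nearest intersection is the lower-left power point.

(1185, 3361)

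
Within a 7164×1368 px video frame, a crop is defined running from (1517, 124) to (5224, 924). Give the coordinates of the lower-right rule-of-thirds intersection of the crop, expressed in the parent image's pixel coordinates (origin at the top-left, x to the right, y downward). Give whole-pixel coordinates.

Crop width = 5224 − 1517 = 3707 px; one third is 1235.67 px.
Crop height = 924 − 124 = 800 px; one third is 266.67 px.
The lower-right point is two-thirds across and two-thirds down within the crop:
x = 1517 + 2 × 1235.67 ≈ 3988; y = 124 + 2 × 266.67 ≈ 657.

(3988, 657)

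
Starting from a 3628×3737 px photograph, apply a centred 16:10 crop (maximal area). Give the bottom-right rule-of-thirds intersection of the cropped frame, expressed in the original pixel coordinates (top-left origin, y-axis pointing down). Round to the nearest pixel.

x = 2419 px, y = 2246 px

3628/3737 < 16/10, so the 16:10 crop keeps the full width 3628 and trims height to 3628 × 10/16 = 2267.50 px.
Top offset = (3737 − 2267.50)/2 = 734.75 px; left offset = 0.
Bottom-right is two-thirds across and two-thirds down within the crop:
x = 0.00 + 2 × 3628.00/3 ≈ 2419; y = 734.75 + 2 × 2267.50/3 ≈ 2246.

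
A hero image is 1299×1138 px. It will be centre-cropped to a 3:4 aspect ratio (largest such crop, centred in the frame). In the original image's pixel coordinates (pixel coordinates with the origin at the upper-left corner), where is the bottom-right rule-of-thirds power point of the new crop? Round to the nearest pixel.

1299/1138 > 3/4, so the 3:4 crop keeps the full height 1138 and trims width to 1138 × 3/4 = 853.50 px.
Left offset = (1299 − 853.50)/2 = 222.75 px; top offset = 0.
Bottom-right is two-thirds across and two-thirds down within the crop:
x = 222.75 + 2 × 853.50/3 ≈ 792; y = 0.00 + 2 × 1138.00/3 ≈ 759.

x = 792 px, y = 759 px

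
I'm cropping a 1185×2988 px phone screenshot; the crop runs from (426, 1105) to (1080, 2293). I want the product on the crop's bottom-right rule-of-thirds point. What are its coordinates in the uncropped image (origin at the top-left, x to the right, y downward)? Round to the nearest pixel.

Crop width = 1080 − 426 = 654 px; one third is 218.00 px.
Crop height = 2293 − 1105 = 1188 px; one third is 396.00 px.
The bottom-right point is two-thirds across and two-thirds down within the crop:
x = 426 + 2 × 218.00 ≈ 862; y = 1105 + 2 × 396.00 ≈ 1897.

(862, 1897)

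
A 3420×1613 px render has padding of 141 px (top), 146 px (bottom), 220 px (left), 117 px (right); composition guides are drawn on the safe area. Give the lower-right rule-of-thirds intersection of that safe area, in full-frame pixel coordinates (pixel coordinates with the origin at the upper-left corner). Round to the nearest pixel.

x = 2275 px, y = 1025 px

Content width = 3420 − 220 − 117 = 3083 px; content height = 1613 − 141 − 146 = 1326 px.
Lower-right is two-thirds across and two-thirds down within the safe area.
x = 220 + 2 × 3083/3 = 220 + 2055.33 ≈ 2275
y = 141 + 2 × 1326/3 = 141 + 884.00 ≈ 1025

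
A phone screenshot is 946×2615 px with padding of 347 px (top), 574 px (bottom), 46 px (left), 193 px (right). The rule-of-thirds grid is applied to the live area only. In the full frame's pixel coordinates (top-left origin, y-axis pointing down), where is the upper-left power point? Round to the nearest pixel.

Content width = 946 − 46 − 193 = 707 px; content height = 2615 − 347 − 574 = 1694 px.
Upper-left is one-third across and one-third down within the live area.
x = 46 + 1 × 707/3 = 46 + 235.67 ≈ 282
y = 347 + 1 × 1694/3 = 347 + 564.67 ≈ 912

(282, 912)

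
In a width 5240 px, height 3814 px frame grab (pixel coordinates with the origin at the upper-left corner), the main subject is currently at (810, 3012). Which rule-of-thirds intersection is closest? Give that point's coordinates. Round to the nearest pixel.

x = 1747 px, y = 2543 px

Third lines: x ∈ {1747, 3493}, y ∈ {1271, 2543}.
810 is closer to x = 1747; 3012 is closer to y = 2543.
So the nearest intersection is the lower-left power point.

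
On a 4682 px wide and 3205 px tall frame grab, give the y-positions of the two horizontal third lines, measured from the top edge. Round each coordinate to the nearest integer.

3205 / 3 = 1068.33, so the horizontal lines sit at one and two thirds of 3205.

1068 px and 2137 px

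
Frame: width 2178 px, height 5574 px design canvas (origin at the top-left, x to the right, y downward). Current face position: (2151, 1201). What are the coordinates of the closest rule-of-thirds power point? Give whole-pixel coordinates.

x = 1452 px, y = 1858 px

Third lines: x ∈ {726, 1452}, y ∈ {1858, 3716}.
2151 is closer to x = 1452; 1201 is closer to y = 1858.
So the nearest intersection is the upper-right power point.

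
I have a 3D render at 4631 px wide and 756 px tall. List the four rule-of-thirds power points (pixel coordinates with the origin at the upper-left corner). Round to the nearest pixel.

One third of 4631 is 1543.67; one third of 756 is 252.
Vertical third lines at x = 1544 and x = 3087; horizontal third lines at y = 252 and y = 504.

(1544, 252), (3087, 252), (1544, 504), (3087, 504)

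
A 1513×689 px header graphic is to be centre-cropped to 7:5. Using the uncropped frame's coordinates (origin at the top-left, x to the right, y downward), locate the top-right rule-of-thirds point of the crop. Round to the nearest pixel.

x = 917 px, y = 230 px

1513/689 > 7/5, so the 7:5 crop keeps the full height 689 and trims width to 689 × 7/5 = 964.60 px.
Left offset = (1513 − 964.60)/2 = 274.20 px; top offset = 0.
Top-right is two-thirds across and one-third down within the crop:
x = 274.20 + 2 × 964.60/3 ≈ 917; y = 0.00 + 1 × 689.00/3 ≈ 230.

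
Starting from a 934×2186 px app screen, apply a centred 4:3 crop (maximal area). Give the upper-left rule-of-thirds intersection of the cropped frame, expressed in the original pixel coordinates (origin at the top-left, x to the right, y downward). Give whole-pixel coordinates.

x = 311 px, y = 976 px

934/2186 < 4/3, so the 4:3 crop keeps the full width 934 and trims height to 934 × 3/4 = 700.50 px.
Top offset = (2186 − 700.50)/2 = 742.75 px; left offset = 0.
Upper-left is one-third across and one-third down within the crop:
x = 0.00 + 1 × 934.00/3 ≈ 311; y = 742.75 + 1 × 700.50/3 ≈ 976.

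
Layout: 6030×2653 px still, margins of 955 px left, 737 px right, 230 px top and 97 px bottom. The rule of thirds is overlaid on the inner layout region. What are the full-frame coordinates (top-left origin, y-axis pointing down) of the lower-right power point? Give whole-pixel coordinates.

Content width = 6030 − 955 − 737 = 4338 px; content height = 2653 − 230 − 97 = 2326 px.
Lower-right is two-thirds across and two-thirds down within the inner layout region.
x = 955 + 2 × 4338/3 = 955 + 2892.00 ≈ 3847
y = 230 + 2 × 2326/3 = 230 + 1550.67 ≈ 1781

(3847, 1781)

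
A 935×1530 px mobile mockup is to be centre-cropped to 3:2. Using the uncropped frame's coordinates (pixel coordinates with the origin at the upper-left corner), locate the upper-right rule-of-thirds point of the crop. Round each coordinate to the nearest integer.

x = 623 px, y = 661 px

935/1530 < 3/2, so the 3:2 crop keeps the full width 935 and trims height to 935 × 2/3 = 623.33 px.
Top offset = (1530 − 623.33)/2 = 453.33 px; left offset = 0.
Upper-right is two-thirds across and one-third down within the crop:
x = 0.00 + 2 × 935.00/3 ≈ 623; y = 453.33 + 1 × 623.33/3 ≈ 661.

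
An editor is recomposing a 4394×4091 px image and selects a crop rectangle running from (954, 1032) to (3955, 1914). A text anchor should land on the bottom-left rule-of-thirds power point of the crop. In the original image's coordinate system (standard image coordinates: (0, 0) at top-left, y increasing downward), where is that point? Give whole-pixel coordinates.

Crop width = 3955 − 954 = 3001 px; one third is 1000.33 px.
Crop height = 1914 − 1032 = 882 px; one third is 294.00 px.
The bottom-left point is one-third across and two-thirds down within the crop:
x = 954 + 1 × 1000.33 ≈ 1954; y = 1032 + 2 × 294.00 ≈ 1620.

(1954, 1620)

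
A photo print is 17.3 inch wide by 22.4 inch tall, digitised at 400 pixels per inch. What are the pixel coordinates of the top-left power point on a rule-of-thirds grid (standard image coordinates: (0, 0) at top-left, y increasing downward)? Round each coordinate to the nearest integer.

(2307, 2987)

In pixels the canvas is 17.3 × 400 = 6920 wide and 22.4 × 400 = 8960 tall.
The top-left point is one-third across and one-third down:
x = 1 × 6920/3 ≈ 2307; y = 1 × 8960/3 ≈ 2987.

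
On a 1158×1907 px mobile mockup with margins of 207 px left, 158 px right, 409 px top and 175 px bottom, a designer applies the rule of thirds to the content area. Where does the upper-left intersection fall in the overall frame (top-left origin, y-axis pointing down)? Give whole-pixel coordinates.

x = 471 px, y = 850 px

Content width = 1158 − 207 − 158 = 793 px; content height = 1907 − 409 − 175 = 1323 px.
Upper-left is one-third across and one-third down within the content area.
x = 207 + 1 × 793/3 = 207 + 264.33 ≈ 471
y = 409 + 1 × 1323/3 = 409 + 441.00 ≈ 850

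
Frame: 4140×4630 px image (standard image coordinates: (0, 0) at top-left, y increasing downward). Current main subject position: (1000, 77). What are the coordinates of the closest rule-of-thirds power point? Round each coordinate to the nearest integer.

(1380, 1543)

Third lines: x ∈ {1380, 2760}, y ∈ {1543, 3087}.
1000 is closer to x = 1380; 77 is closer to y = 1543.
So the nearest intersection is the upper-left power point.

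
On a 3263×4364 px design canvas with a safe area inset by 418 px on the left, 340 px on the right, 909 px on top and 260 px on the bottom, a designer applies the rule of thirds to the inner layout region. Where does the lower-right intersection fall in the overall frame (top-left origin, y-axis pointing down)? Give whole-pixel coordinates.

x = 2088 px, y = 3039 px

Content width = 3263 − 418 − 340 = 2505 px; content height = 4364 − 909 − 260 = 3195 px.
Lower-right is two-thirds across and two-thirds down within the inner layout region.
x = 418 + 2 × 2505/3 = 418 + 1670.00 ≈ 2088
y = 909 + 2 × 3195/3 = 909 + 2130.00 ≈ 3039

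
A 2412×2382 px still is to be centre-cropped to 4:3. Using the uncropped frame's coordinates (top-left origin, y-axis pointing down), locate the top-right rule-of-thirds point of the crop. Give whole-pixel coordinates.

x = 1608 px, y = 890 px

2412/2382 < 4/3, so the 4:3 crop keeps the full width 2412 and trims height to 2412 × 3/4 = 1809.00 px.
Top offset = (2382 − 1809.00)/2 = 286.50 px; left offset = 0.
Top-right is two-thirds across and one-third down within the crop:
x = 0.00 + 2 × 2412.00/3 ≈ 1608; y = 286.50 + 1 × 1809.00/3 ≈ 890.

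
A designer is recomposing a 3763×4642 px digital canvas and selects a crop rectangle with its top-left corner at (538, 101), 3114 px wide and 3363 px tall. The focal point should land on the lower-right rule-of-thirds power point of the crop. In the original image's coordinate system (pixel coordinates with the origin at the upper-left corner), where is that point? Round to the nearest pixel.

One third of the crop width 3114 is 1038.00 px.
One third of the crop height 3363 is 1121.00 px.
The lower-right point is two-thirds across and two-thirds down within the crop:
x = 538 + 2 × 1038.00 ≈ 2614; y = 101 + 2 × 1121.00 ≈ 2343.

x = 2614 px, y = 2343 px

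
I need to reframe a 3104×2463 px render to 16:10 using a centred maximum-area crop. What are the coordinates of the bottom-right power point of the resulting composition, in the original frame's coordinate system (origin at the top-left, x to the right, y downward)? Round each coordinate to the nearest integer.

x = 2069 px, y = 1555 px

3104/2463 < 16/10, so the 16:10 crop keeps the full width 3104 and trims height to 3104 × 10/16 = 1940.00 px.
Top offset = (2463 − 1940.00)/2 = 261.50 px; left offset = 0.
Bottom-right is two-thirds across and two-thirds down within the crop:
x = 0.00 + 2 × 3104.00/3 ≈ 2069; y = 261.50 + 2 × 1940.00/3 ≈ 1555.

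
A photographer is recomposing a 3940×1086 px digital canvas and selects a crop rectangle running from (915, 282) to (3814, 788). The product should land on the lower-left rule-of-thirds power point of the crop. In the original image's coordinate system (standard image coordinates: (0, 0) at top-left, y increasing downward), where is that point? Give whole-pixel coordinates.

x = 1881 px, y = 619 px

Crop width = 3814 − 915 = 2899 px; one third is 966.33 px.
Crop height = 788 − 282 = 506 px; one third is 168.67 px.
The lower-left point is one-third across and two-thirds down within the crop:
x = 915 + 1 × 966.33 ≈ 1881; y = 282 + 2 × 168.67 ≈ 619.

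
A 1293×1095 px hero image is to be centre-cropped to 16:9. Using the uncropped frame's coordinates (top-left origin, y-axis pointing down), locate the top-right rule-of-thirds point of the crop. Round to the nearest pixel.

1293/1095 < 16/9, so the 16:9 crop keeps the full width 1293 and trims height to 1293 × 9/16 = 727.31 px.
Top offset = (1095 − 727.31)/2 = 183.84 px; left offset = 0.
Top-right is two-thirds across and one-third down within the crop:
x = 0.00 + 2 × 1293.00/3 ≈ 862; y = 183.84 + 1 × 727.31/3 ≈ 426.

x = 862 px, y = 426 px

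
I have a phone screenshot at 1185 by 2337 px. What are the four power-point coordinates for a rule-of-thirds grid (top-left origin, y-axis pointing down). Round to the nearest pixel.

(395, 779), (790, 779), (395, 1558), (790, 1558)

One third of 1185 is 395; one third of 2337 is 779.
Vertical third lines at x = 395 and x = 790; horizontal third lines at y = 779 and y = 1558.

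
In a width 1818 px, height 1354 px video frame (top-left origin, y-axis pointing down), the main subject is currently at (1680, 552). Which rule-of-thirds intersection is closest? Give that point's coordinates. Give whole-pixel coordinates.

Third lines: x ∈ {606, 1212}, y ∈ {451, 903}.
1680 is closer to x = 1212; 552 is closer to y = 451.
So the nearest intersection is the upper-right power point.

x = 1212 px, y = 451 px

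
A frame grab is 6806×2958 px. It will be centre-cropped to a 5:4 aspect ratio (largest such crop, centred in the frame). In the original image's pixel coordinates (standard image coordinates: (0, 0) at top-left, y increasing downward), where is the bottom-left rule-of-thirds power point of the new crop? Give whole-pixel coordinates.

6806/2958 > 5/4, so the 5:4 crop keeps the full height 2958 and trims width to 2958 × 5/4 = 3697.50 px.
Left offset = (6806 − 3697.50)/2 = 1554.25 px; top offset = 0.
Bottom-left is one-third across and two-thirds down within the crop:
x = 1554.25 + 1 × 3697.50/3 ≈ 2787; y = 0.00 + 2 × 2958.00/3 ≈ 1972.

(2787, 1972)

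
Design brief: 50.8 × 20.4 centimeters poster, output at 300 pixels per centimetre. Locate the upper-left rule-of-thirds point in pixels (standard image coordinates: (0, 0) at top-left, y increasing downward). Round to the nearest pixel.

x = 5080 px, y = 2040 px

In pixels the canvas is 50.8 × 300 = 15240 wide and 20.4 × 300 = 6120 tall.
The upper-left point is one-third across and one-third down:
x = 1 × 15240/3 ≈ 5080; y = 1 × 6120/3 ≈ 2040.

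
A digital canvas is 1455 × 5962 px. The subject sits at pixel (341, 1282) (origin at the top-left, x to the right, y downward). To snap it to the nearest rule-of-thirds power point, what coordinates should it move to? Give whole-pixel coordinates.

(485, 1987)

Third lines: x ∈ {485, 970}, y ∈ {1987, 3975}.
341 is closer to x = 485; 1282 is closer to y = 1987.
So the nearest intersection is the upper-left power point.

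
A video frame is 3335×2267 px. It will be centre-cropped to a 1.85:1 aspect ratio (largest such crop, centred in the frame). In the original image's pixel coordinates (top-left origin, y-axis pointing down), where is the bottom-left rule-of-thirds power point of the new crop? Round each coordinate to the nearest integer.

3335/2267 < 1.85/1, so the 1.85:1 crop keeps the full width 3335 and trims height to 3335 × 1/1.85 = 1802.70 px.
Top offset = (2267 − 1802.70)/2 = 232.15 px; left offset = 0.
Bottom-left is one-third across and two-thirds down within the crop:
x = 0.00 + 1 × 3335.00/3 ≈ 1112; y = 232.15 + 2 × 1802.70/3 ≈ 1434.

(1112, 1434)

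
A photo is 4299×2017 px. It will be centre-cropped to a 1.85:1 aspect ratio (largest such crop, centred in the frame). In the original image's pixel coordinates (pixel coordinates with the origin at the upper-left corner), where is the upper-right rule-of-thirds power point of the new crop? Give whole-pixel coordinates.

4299/2017 > 1.85/1, so the 1.85:1 crop keeps the full height 2017 and trims width to 2017 × 1.85/1 = 3731.45 px.
Left offset = (4299 − 3731.45)/2 = 283.77 px; top offset = 0.
Upper-right is two-thirds across and one-third down within the crop:
x = 283.77 + 2 × 3731.45/3 ≈ 2771; y = 0.00 + 1 × 2017.00/3 ≈ 672.

x = 2771 px, y = 672 px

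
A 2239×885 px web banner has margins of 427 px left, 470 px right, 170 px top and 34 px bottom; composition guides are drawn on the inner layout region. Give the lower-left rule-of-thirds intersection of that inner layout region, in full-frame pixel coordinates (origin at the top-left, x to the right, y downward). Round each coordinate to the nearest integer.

Content width = 2239 − 427 − 470 = 1342 px; content height = 885 − 170 − 34 = 681 px.
Lower-left is one-third across and two-thirds down within the inner layout region.
x = 427 + 1 × 1342/3 = 427 + 447.33 ≈ 874
y = 170 + 2 × 681/3 = 170 + 454.00 ≈ 624

(874, 624)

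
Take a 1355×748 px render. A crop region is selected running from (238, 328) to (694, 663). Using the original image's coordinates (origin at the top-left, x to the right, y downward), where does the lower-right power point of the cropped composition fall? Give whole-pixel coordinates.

x = 542 px, y = 551 px

Crop width = 694 − 238 = 456 px; one third is 152.00 px.
Crop height = 663 − 328 = 335 px; one third is 111.67 px.
The lower-right point is two-thirds across and two-thirds down within the crop:
x = 238 + 2 × 152.00 ≈ 542; y = 328 + 2 × 111.67 ≈ 551.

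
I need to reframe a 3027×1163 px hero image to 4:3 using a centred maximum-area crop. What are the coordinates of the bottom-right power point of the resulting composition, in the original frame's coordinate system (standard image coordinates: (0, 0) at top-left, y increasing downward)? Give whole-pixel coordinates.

(1772, 775)

3027/1163 > 4/3, so the 4:3 crop keeps the full height 1163 and trims width to 1163 × 4/3 = 1550.67 px.
Left offset = (3027 − 1550.67)/2 = 738.17 px; top offset = 0.
Bottom-right is two-thirds across and two-thirds down within the crop:
x = 738.17 + 2 × 1550.67/3 ≈ 1772; y = 0.00 + 2 × 1163.00/3 ≈ 775.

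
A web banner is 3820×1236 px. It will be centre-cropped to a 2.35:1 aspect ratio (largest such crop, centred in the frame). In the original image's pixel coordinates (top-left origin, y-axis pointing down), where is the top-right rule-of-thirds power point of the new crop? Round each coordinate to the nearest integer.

3820/1236 > 2.35/1, so the 2.35:1 crop keeps the full height 1236 and trims width to 1236 × 2.35/1 = 2904.60 px.
Left offset = (3820 − 2904.60)/2 = 457.70 px; top offset = 0.
Top-right is two-thirds across and one-third down within the crop:
x = 457.70 + 2 × 2904.60/3 ≈ 2394; y = 0.00 + 1 × 1236.00/3 ≈ 412.

x = 2394 px, y = 412 px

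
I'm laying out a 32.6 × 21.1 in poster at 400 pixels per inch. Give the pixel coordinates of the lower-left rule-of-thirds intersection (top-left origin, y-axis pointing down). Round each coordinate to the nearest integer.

x = 4347 px, y = 5627 px

In pixels the canvas is 32.6 × 400 = 13040 wide and 21.1 × 400 = 8440 tall.
The lower-left point is one-third across and two-thirds down:
x = 1 × 13040/3 ≈ 4347; y = 2 × 8440/3 ≈ 5627.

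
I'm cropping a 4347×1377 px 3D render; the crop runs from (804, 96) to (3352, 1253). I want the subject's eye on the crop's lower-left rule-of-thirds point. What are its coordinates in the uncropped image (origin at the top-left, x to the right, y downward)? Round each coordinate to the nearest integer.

x = 1653 px, y = 867 px

Crop width = 3352 − 804 = 2548 px; one third is 849.33 px.
Crop height = 1253 − 96 = 1157 px; one third is 385.67 px.
The lower-left point is one-third across and two-thirds down within the crop:
x = 804 + 1 × 849.33 ≈ 1653; y = 96 + 2 × 385.67 ≈ 867.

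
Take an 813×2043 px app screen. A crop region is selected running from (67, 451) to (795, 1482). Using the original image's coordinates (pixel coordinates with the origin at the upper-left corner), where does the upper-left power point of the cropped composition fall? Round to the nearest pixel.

Crop width = 795 − 67 = 728 px; one third is 242.67 px.
Crop height = 1482 − 451 = 1031 px; one third is 343.67 px.
The upper-left point is one-third across and one-third down within the crop:
x = 67 + 1 × 242.67 ≈ 310; y = 451 + 1 × 343.67 ≈ 795.

x = 310 px, y = 795 px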